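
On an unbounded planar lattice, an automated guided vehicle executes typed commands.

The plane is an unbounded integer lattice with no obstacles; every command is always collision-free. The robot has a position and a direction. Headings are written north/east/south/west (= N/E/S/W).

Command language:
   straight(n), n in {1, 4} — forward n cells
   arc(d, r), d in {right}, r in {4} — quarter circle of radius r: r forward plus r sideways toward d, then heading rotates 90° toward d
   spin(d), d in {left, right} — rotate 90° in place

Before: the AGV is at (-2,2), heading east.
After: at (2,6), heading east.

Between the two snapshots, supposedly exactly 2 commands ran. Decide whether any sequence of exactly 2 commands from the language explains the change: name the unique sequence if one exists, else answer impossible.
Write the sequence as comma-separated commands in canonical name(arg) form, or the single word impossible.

key: order matters: swapping spin(left) and arc(right, 4) lands elsewhere
t0: at (-2,2), heading east
[1] after spin(left): at (-2,2), heading north
[2] after arc(right, 4): at (2,6), heading east
all 25 alternatives checked — unique.

spin(left), arc(right, 4)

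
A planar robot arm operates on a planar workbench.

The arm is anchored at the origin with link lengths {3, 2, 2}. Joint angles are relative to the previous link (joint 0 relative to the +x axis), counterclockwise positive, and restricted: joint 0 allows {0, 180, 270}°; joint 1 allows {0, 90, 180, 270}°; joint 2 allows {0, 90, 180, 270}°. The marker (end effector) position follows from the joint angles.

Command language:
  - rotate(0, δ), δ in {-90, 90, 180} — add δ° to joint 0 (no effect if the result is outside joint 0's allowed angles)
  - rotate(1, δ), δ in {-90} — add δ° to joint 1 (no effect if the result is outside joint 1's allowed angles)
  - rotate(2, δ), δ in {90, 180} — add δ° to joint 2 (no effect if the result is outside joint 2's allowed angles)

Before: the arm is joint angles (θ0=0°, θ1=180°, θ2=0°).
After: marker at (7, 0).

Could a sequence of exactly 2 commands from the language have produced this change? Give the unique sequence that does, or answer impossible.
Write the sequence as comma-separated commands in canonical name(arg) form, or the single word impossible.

begin: joint angles (θ0=0°, θ1=180°, θ2=0°)
[1] after rotate(1, -90): joint angles (θ0=0°, θ1=90°, θ2=0°)
[2] after rotate(1, -90): joint angles (θ0=0°, θ1=0°, θ2=0°)
uniquely the one of 36 2-step routes that fits.

rotate(1, -90), rotate(1, -90)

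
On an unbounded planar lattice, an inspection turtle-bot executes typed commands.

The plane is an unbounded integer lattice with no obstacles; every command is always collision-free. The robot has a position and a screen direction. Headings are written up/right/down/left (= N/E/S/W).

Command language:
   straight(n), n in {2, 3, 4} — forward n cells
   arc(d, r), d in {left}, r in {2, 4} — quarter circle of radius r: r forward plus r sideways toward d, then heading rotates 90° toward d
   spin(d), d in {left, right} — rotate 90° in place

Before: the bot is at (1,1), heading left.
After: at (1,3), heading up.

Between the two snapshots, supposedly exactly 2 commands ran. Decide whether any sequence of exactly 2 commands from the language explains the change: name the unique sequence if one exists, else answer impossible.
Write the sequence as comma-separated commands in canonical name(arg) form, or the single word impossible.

spin(right), straight(2)

key: cell and facing (now N) both changed — the 2 commands mix motion and turning
start: at (1,1), heading left
1. spin(right) → at (1,1), heading up
2. straight(2) → at (1,3), heading up
all 49 alternatives checked — unique.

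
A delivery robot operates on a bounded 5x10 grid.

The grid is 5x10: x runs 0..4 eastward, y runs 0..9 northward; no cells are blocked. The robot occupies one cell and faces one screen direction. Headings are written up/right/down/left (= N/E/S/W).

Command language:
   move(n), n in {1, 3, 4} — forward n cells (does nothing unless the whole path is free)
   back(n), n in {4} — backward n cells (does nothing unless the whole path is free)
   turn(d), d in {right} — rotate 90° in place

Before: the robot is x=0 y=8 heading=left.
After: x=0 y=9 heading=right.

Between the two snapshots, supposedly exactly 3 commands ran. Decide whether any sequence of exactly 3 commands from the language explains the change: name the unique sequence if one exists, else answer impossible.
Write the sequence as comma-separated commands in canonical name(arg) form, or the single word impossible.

turn(right), move(1), turn(right)

key: position moved to (0,9) AND the heading swung to E — translation plus rotation needed
t0: x=0 y=8 heading=left
step 1 (turn(right)): x=0 y=8 heading=up
step 2 (move(1)): x=0 y=9 heading=up
step 3 (turn(right)): x=0 y=9 heading=right
uniquely the one of 125 3-step routes that fits.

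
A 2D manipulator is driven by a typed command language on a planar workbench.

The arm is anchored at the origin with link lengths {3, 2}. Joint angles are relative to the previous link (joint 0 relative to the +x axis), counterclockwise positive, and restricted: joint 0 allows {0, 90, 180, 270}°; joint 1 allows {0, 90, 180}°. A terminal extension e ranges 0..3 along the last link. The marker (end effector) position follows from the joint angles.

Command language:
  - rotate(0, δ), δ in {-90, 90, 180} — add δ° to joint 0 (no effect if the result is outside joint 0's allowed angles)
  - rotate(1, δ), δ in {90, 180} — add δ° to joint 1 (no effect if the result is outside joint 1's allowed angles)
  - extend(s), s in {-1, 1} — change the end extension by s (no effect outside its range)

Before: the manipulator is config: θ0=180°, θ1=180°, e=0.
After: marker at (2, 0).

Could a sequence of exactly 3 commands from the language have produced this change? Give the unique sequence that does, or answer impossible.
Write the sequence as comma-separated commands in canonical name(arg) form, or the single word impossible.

begin: config: θ0=180°, θ1=180°, e=0
t=1 extend(1) ⇒ config: θ0=180°, θ1=180°, e=1
t=2 extend(1) ⇒ config: θ0=180°, θ1=180°, e=2
t=3 extend(1) ⇒ config: θ0=180°, θ1=180°, e=3
uniquely the one of 343 3-step routes that fits.

extend(1), extend(1), extend(1)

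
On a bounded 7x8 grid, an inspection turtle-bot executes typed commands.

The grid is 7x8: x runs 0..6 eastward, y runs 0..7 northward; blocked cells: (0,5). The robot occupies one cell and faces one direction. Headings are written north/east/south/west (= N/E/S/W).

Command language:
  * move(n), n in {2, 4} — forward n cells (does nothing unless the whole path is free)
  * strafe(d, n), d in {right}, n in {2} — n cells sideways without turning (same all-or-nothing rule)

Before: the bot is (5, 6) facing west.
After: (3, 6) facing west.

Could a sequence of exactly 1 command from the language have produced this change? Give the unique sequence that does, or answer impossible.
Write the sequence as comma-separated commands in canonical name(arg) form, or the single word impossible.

move(2)

key: still facing W — the one step turns nothing
from: (5, 6) facing west
t=1 move(2) ⇒ (3, 6) facing west
uniquely the one of 3 1-step routes that fits.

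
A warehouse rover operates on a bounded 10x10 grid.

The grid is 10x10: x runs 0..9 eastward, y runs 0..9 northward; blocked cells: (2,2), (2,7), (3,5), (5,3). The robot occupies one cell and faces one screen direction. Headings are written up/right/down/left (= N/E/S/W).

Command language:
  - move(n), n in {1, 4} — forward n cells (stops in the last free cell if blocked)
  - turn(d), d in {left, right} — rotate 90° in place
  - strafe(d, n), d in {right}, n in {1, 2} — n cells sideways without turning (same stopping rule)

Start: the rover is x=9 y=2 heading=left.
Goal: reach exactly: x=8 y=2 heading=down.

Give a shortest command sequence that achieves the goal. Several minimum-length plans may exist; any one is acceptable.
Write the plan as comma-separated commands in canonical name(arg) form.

start: x=9 y=2 heading=left
[1] after move(1): x=8 y=2 heading=left
[2] after turn(left): x=8 y=2 heading=down
shorter routes all fall short; 2 is best.

move(1), turn(left)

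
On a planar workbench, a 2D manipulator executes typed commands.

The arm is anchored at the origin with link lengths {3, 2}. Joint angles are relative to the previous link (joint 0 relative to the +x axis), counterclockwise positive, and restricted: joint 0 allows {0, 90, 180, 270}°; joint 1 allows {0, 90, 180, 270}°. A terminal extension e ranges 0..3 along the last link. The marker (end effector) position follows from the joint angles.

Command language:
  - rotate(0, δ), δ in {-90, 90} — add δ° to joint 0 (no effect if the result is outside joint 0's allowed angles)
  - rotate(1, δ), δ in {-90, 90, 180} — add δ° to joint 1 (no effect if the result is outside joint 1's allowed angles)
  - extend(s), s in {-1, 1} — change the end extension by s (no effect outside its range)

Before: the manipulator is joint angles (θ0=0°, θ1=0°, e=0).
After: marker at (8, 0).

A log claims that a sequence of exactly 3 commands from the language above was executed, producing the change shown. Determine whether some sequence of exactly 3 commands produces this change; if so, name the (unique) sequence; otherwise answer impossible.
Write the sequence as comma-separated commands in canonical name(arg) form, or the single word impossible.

extend(1), extend(1), extend(1)

from: joint angles (θ0=0°, θ1=0°, e=0)
step 1 (extend(1)): joint angles (θ0=0°, θ1=0°, e=1)
step 2 (extend(1)): joint angles (θ0=0°, θ1=0°, e=2)
step 3 (extend(1)): joint angles (θ0=0°, θ1=0°, e=3)
uniquely the one of 343 3-step routes that fits.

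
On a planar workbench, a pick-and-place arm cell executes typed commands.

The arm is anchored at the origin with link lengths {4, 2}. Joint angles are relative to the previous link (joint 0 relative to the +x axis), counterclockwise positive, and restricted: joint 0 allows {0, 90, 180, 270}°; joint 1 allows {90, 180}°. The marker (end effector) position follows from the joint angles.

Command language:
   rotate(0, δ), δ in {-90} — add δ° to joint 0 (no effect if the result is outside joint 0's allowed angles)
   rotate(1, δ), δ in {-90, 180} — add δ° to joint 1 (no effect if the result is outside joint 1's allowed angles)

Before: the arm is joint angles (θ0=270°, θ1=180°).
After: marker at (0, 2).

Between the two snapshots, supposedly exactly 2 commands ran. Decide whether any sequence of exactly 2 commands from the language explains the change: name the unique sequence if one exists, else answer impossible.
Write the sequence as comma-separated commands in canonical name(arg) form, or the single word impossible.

rotate(0, -90), rotate(0, -90)

initial: joint angles (θ0=270°, θ1=180°)
step 1 (rotate(0, -90)): joint angles (θ0=180°, θ1=180°)
step 2 (rotate(0, -90)): joint angles (θ0=90°, θ1=180°)
no other 2-command option fits: unique.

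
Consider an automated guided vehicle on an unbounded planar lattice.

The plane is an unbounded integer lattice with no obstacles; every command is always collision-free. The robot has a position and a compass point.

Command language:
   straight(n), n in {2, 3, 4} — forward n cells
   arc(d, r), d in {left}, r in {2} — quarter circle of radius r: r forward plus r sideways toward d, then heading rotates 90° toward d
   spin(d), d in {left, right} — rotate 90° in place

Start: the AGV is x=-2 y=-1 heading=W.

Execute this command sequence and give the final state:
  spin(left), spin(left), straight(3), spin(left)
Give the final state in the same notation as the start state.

initial: x=-2 y=-1 heading=W
1. spin(left) → x=-2 y=-1 heading=S
2. spin(left) → x=-2 y=-1 heading=E
3. straight(3) → x=1 y=-1 heading=E
4. spin(left) → x=1 y=-1 heading=N

x=1 y=-1 heading=N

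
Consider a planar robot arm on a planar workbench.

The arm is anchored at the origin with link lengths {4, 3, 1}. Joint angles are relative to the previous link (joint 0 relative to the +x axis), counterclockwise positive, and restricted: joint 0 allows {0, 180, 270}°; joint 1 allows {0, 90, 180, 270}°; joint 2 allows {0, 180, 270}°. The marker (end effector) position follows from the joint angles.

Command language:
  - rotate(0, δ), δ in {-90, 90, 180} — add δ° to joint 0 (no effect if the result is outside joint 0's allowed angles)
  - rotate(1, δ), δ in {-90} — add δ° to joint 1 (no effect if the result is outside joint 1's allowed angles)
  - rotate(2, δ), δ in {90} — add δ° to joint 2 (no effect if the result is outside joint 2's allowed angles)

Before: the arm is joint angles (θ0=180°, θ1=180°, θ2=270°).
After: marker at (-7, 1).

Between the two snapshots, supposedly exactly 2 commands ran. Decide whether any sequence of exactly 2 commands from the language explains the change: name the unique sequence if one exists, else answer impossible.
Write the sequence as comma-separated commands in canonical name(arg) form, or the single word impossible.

rotate(1, -90), rotate(1, -90)

begin: joint angles (θ0=180°, θ1=180°, θ2=270°)
[1] after rotate(1, -90): joint angles (θ0=180°, θ1=90°, θ2=270°)
[2] after rotate(1, -90): joint angles (θ0=180°, θ1=0°, θ2=270°)
no other 2-command option fits: unique.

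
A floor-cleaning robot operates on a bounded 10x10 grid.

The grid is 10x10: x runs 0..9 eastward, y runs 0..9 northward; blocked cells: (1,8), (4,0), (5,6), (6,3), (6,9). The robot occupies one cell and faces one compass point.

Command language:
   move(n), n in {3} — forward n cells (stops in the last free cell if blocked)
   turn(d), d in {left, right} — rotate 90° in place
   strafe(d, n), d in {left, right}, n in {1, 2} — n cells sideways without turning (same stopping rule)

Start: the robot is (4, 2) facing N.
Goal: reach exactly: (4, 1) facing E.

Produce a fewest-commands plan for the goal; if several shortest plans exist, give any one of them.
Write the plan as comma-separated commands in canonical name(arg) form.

turn(right), strafe(right, 1)

start: (4, 2) facing N
step 1 (turn(right)): (4, 2) facing E
step 2 (strafe(right, 1)): (4, 1) facing E
no 1-step plan works, so 2 is optimal.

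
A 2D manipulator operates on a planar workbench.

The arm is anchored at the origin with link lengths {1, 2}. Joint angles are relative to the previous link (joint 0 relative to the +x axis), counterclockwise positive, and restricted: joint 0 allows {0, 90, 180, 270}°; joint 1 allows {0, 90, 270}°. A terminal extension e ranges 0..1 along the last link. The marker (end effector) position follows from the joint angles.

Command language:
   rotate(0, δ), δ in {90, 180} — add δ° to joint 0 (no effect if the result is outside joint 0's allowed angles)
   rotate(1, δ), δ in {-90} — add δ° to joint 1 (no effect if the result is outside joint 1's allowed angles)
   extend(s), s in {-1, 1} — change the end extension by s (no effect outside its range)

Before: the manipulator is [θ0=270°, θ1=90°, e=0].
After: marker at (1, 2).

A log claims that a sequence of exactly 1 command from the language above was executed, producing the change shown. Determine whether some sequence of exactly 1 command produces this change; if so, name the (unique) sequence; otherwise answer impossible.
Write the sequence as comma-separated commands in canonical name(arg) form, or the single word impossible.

rotate(0, 90)

start: [θ0=270°, θ1=90°, e=0]
t=1 rotate(0, 90) ⇒ [θ0=0°, θ1=90°, e=0]
all 5 alternatives checked — unique.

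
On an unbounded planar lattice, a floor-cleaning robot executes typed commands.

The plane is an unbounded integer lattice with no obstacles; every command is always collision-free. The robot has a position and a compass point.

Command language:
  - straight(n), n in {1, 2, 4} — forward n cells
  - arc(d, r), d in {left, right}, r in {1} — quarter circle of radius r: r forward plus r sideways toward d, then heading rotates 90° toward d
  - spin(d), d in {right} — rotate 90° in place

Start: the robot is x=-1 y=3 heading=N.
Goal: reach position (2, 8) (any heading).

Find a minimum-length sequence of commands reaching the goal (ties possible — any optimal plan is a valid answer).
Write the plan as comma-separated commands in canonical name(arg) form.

from: x=-1 y=3 heading=N
t=1 straight(4) ⇒ x=-1 y=7 heading=N
t=2 arc(right, 1) ⇒ x=0 y=8 heading=E
t=3 straight(2) ⇒ x=2 y=8 heading=E
no 2-step plan works, so 3 is optimal.

straight(4), arc(right, 1), straight(2)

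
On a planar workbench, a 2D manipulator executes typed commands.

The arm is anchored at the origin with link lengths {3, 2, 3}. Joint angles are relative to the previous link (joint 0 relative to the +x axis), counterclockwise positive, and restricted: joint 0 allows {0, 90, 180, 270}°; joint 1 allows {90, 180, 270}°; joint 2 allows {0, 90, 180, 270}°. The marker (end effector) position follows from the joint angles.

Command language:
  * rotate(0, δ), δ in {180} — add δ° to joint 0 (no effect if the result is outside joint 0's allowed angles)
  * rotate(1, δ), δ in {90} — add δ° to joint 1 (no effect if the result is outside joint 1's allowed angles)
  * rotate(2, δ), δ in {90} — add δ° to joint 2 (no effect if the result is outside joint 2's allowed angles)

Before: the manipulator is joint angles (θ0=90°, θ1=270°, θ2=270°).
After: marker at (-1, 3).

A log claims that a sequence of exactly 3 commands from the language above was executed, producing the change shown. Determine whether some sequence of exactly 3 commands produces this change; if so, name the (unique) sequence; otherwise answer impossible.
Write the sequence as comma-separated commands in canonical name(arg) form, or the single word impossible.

rotate(2, 90), rotate(2, 90), rotate(2, 90)

initial: joint angles (θ0=90°, θ1=270°, θ2=270°)
step 1 (rotate(2, 90)): joint angles (θ0=90°, θ1=270°, θ2=0°)
step 2 (rotate(2, 90)): joint angles (θ0=90°, θ1=270°, θ2=90°)
step 3 (rotate(2, 90)): joint angles (θ0=90°, θ1=270°, θ2=180°)
uniquely the one of 27 3-step routes that fits.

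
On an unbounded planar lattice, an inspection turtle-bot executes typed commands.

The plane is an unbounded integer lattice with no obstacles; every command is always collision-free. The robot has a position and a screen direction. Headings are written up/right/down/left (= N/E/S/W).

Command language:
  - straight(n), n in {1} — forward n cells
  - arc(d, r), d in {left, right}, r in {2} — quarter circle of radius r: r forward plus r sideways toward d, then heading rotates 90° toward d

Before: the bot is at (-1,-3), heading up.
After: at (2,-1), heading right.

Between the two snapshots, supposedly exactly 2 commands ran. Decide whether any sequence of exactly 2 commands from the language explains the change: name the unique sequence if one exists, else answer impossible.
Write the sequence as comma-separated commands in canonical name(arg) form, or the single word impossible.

arc(right, 2), straight(1)

key: cell and facing (now E) both changed — the 2 commands mix motion and turning
t0: at (-1,-3), heading up
step 1 (arc(right, 2)): at (1,-1), heading right
step 2 (straight(1)): at (2,-1), heading right
uniquely the one of 9 2-step routes that fits.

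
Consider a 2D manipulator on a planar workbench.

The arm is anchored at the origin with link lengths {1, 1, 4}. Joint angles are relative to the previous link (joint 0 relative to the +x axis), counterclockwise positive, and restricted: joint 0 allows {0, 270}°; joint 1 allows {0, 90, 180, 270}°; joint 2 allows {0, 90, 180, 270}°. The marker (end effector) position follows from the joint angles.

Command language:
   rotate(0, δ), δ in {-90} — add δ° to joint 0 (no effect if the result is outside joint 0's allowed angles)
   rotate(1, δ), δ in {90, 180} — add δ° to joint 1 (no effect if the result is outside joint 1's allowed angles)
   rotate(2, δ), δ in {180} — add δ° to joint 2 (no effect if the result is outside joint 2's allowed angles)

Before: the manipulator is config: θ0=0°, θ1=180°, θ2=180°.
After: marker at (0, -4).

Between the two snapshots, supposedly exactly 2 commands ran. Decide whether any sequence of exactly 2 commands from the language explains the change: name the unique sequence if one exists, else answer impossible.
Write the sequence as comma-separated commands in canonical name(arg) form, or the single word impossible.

initial: config: θ0=0°, θ1=180°, θ2=180°
step 1 (rotate(0, -90)): config: θ0=270°, θ1=180°, θ2=180°
step 2 (rotate(0, -90)): config: θ0=270°, θ1=180°, θ2=180°
no other 2-command option fits: unique.

rotate(0, -90), rotate(0, -90)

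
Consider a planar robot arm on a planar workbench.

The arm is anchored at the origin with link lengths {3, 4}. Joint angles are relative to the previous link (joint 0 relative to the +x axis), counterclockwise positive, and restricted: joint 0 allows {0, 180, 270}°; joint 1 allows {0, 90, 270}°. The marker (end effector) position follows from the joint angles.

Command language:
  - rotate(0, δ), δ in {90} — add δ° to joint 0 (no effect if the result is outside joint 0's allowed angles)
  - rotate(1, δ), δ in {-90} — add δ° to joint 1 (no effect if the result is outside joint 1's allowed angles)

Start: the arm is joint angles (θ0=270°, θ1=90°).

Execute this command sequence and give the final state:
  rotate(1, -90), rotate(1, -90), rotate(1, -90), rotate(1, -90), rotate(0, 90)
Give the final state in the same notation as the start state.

joint angles (θ0=0°, θ1=270°)

begin: joint angles (θ0=270°, θ1=90°)
1. rotate(1, -90) → joint angles (θ0=270°, θ1=0°)
2. rotate(1, -90) → joint angles (θ0=270°, θ1=270°)
3. rotate(1, -90) → joint angles (θ0=270°, θ1=270°)
4. rotate(1, -90) → joint angles (θ0=270°, θ1=270°)
5. rotate(0, 90) → joint angles (θ0=0°, θ1=270°)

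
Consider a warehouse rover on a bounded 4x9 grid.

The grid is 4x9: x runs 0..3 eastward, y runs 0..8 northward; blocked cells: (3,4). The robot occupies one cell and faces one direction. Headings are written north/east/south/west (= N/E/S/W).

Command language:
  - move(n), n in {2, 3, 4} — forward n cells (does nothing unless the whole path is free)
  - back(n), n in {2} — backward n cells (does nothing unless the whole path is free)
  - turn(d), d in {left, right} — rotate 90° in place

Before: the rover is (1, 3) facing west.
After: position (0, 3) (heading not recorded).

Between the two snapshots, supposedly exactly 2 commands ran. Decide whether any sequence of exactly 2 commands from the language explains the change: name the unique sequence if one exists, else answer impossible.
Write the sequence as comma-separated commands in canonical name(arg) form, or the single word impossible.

key: running move(3) before back(2) would end elsewhere — order is forced
begin: (1, 3) facing west
[1] after back(2): (3, 3) facing west
[2] after move(3): (0, 3) facing west
no other 2-command option fits: unique.

back(2), move(3)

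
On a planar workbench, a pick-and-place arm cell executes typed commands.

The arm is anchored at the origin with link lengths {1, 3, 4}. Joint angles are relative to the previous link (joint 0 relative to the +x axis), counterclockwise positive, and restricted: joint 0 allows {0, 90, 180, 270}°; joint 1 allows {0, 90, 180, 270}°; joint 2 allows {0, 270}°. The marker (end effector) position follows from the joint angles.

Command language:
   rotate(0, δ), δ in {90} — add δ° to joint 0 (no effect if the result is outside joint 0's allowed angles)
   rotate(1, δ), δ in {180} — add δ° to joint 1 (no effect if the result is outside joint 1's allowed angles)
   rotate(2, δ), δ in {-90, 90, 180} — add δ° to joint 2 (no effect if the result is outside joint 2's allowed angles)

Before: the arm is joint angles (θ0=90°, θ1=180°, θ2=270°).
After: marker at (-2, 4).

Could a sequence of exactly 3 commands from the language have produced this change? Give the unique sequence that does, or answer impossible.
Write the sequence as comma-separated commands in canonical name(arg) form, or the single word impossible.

t0: joint angles (θ0=90°, θ1=180°, θ2=270°)
t=1 rotate(0, 90) ⇒ joint angles (θ0=180°, θ1=180°, θ2=270°)
t=2 rotate(0, 90) ⇒ joint angles (θ0=270°, θ1=180°, θ2=270°)
t=3 rotate(0, 90) ⇒ joint angles (θ0=0°, θ1=180°, θ2=270°)
no rival 3-sequence matches.

rotate(0, 90), rotate(0, 90), rotate(0, 90)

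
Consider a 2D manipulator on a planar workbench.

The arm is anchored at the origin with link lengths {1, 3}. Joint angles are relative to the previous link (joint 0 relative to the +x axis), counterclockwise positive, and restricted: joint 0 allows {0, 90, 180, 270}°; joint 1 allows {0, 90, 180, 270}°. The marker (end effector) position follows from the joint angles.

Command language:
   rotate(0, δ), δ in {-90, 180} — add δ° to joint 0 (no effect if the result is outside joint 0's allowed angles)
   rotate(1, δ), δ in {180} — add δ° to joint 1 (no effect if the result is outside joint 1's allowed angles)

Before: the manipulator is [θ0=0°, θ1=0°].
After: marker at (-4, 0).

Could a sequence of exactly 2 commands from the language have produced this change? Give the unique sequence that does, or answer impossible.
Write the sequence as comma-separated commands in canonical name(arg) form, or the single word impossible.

rotate(0, -90), rotate(0, -90)

begin: [θ0=0°, θ1=0°]
[1] after rotate(0, -90): [θ0=270°, θ1=0°]
[2] after rotate(0, -90): [θ0=180°, θ1=0°]
no other 2-command option fits: unique.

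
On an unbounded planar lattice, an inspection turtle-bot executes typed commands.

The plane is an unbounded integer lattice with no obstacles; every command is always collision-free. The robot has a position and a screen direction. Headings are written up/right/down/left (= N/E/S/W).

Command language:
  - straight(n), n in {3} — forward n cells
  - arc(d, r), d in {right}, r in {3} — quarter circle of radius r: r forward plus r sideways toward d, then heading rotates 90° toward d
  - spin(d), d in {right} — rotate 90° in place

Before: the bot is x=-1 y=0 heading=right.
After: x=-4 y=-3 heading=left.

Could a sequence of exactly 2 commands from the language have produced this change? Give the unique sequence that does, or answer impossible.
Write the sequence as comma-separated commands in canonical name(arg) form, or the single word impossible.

key: cell and facing (now W) both changed — the 2 commands mix motion and turning
start: x=-1 y=0 heading=right
1. spin(right) → x=-1 y=0 heading=down
2. arc(right, 3) → x=-4 y=-3 heading=left
no rival 2-sequence matches.

spin(right), arc(right, 3)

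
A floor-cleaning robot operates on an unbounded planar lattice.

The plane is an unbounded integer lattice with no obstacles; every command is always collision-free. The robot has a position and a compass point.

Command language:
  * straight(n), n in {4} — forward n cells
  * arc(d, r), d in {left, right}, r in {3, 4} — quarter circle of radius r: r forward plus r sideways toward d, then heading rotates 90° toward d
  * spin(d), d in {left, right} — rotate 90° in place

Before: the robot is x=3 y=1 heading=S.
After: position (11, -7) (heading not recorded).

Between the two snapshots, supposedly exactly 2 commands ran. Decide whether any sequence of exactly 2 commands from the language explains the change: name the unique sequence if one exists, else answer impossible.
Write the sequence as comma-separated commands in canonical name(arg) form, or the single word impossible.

arc(left, 4), arc(right, 4)

key: running arc(right, 4) before arc(left, 4) would end elsewhere — order is forced
t0: x=3 y=1 heading=S
t=1 arc(left, 4) ⇒ x=7 y=-3 heading=E
t=2 arc(right, 4) ⇒ x=11 y=-7 heading=S
no other 2-command option fits: unique.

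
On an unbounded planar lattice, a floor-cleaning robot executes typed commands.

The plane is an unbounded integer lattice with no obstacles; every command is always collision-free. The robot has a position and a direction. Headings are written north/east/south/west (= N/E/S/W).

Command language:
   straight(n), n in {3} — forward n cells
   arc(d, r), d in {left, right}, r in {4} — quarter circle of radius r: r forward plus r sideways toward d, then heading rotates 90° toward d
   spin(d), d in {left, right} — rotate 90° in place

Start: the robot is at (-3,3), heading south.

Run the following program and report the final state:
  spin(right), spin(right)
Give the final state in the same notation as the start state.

begin: at (-3,3), heading south
step 1 (spin(right)): at (-3,3), heading west
step 2 (spin(right)): at (-3,3), heading north

at (-3,3), heading north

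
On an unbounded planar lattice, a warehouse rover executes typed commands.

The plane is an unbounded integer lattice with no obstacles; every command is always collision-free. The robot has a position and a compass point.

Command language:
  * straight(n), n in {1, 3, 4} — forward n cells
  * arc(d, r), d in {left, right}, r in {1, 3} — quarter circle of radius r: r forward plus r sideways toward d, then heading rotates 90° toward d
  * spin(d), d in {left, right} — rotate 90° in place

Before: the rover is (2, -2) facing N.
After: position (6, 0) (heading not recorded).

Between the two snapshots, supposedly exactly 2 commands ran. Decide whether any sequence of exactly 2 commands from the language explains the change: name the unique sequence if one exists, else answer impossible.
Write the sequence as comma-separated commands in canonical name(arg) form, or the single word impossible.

key: order matters: swapping arc(right, 3) and arc(right, 1) lands elsewhere
from: (2, -2) facing N
t=1 arc(right, 3) ⇒ (5, 1) facing E
t=2 arc(right, 1) ⇒ (6, 0) facing S
uniquely the one of 81 2-step routes that fits.

arc(right, 3), arc(right, 1)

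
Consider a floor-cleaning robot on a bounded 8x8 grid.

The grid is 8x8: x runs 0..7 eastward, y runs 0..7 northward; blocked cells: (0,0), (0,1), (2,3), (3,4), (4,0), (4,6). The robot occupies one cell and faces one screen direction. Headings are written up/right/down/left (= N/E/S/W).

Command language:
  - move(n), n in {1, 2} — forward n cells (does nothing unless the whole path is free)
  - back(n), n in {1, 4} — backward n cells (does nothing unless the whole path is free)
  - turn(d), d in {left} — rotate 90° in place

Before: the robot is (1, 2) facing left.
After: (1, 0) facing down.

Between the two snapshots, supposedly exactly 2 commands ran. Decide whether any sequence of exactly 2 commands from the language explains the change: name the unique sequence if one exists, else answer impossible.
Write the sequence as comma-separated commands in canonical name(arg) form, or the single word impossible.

key: cell and facing (now S) both changed — the 2 commands mix motion and turning
start: (1, 2) facing left
t=1 turn(left) ⇒ (1, 2) facing down
t=2 move(2) ⇒ (1, 0) facing down
all 25 alternatives checked — unique.

turn(left), move(2)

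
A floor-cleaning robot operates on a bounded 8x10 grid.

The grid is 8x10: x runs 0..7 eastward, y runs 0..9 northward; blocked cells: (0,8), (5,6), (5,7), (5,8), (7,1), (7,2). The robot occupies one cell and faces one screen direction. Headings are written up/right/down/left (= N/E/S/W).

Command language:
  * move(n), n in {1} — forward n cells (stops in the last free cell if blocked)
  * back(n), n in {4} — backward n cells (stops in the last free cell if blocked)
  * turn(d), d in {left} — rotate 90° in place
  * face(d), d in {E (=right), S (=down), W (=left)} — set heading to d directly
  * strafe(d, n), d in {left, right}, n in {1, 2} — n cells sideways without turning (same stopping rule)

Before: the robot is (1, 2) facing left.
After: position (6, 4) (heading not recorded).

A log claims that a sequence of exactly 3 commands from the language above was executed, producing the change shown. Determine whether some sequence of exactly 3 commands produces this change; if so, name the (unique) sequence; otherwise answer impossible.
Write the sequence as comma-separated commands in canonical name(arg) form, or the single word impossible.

key: the second back(4) is stopped early by the blocked cell at (7,2)
from: (1, 2) facing left
step 1 (back(4)): (5, 2) facing left
step 2 (back(4)): (6, 2) facing left
step 3 (strafe(right, 2)): (6, 4) facing left
no other 3-command option fits: unique.

back(4), back(4), strafe(right, 2)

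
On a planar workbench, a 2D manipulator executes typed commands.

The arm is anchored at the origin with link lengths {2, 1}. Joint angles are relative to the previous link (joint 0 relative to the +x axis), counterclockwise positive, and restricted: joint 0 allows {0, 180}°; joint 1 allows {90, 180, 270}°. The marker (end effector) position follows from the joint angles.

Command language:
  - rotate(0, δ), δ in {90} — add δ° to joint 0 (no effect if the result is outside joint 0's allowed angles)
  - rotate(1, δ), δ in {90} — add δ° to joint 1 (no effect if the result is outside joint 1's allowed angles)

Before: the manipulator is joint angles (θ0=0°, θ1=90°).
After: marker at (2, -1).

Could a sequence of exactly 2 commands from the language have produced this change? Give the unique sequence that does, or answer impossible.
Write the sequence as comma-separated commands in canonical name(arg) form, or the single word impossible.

rotate(1, 90), rotate(1, 90)

from: joint angles (θ0=0°, θ1=90°)
t=1 rotate(1, 90) ⇒ joint angles (θ0=0°, θ1=180°)
t=2 rotate(1, 90) ⇒ joint angles (θ0=0°, θ1=270°)
no rival 2-sequence matches.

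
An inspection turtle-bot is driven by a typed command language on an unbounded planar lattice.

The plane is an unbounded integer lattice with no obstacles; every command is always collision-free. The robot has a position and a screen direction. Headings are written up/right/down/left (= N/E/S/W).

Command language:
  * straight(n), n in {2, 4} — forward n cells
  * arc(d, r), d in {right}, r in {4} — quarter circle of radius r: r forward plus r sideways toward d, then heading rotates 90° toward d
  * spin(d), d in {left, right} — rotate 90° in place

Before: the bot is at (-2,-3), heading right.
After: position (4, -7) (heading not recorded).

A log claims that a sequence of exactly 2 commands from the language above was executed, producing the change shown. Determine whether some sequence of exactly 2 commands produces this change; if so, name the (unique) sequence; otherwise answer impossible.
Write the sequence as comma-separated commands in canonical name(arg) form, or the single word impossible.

key: order matters: swapping straight(2) and arc(right, 4) lands elsewhere
from: at (-2,-3), heading right
1. straight(2) → at (0,-3), heading right
2. arc(right, 4) → at (4,-7), heading down
no rival 2-sequence matches.

straight(2), arc(right, 4)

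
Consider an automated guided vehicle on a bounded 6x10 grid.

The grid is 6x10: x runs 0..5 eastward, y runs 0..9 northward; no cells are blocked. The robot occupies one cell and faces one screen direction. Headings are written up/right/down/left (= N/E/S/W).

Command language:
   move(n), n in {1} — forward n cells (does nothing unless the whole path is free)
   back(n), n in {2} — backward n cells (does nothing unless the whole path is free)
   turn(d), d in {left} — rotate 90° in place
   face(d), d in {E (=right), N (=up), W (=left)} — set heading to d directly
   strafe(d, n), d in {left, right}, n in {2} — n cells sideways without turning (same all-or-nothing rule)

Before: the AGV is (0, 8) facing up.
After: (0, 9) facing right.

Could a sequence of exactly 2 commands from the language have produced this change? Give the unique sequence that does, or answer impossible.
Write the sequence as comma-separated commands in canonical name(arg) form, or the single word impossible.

key: position moved to (0,9) AND the heading swung to E — translation plus rotation needed
t0: (0, 8) facing up
1. move(1) → (0, 9) facing up
2. face(E) → (0, 9) facing right
all 64 alternatives checked — unique.

move(1), face(E)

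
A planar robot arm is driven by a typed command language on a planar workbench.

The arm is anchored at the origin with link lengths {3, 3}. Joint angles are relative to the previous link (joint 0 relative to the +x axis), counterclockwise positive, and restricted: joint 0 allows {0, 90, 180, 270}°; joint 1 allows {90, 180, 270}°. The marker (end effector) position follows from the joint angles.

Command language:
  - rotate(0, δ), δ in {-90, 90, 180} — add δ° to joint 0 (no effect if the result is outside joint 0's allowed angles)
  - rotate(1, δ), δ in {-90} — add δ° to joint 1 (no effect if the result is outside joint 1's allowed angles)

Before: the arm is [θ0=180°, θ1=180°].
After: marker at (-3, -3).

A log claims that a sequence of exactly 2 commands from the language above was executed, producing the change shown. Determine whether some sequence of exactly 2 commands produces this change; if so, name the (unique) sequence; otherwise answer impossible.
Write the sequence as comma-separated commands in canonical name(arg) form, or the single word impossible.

rotate(1, -90), rotate(1, -90)

begin: [θ0=180°, θ1=180°]
step 1 (rotate(1, -90)): [θ0=180°, θ1=90°]
step 2 (rotate(1, -90)): [θ0=180°, θ1=90°]
all 16 alternatives checked — unique.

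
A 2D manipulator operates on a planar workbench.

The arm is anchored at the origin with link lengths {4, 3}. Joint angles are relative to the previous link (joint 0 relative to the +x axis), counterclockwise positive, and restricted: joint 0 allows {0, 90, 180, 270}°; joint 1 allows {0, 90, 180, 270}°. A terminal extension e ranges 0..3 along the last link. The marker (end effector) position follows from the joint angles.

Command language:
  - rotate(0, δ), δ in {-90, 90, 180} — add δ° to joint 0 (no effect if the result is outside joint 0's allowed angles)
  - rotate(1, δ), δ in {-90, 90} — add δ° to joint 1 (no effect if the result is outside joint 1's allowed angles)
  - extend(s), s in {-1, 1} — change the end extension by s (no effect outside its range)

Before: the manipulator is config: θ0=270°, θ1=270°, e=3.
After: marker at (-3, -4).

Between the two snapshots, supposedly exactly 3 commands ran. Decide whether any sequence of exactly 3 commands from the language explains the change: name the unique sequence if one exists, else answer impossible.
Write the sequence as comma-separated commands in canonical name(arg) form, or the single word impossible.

start: config: θ0=270°, θ1=270°, e=3
[1] after extend(-1): config: θ0=270°, θ1=270°, e=2
[2] after extend(-1): config: θ0=270°, θ1=270°, e=1
[3] after extend(-1): config: θ0=270°, θ1=270°, e=0
no other 3-command option fits: unique.

extend(-1), extend(-1), extend(-1)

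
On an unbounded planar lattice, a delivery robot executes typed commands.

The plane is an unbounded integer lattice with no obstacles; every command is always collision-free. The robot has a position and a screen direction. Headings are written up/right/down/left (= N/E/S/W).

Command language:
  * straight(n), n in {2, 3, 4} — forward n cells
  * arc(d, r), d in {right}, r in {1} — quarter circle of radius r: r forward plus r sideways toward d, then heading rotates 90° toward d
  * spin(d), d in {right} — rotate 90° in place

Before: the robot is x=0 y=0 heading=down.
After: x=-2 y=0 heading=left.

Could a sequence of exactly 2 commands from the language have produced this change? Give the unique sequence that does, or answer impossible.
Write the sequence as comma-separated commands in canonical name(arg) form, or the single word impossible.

spin(right), straight(2)

key: running straight(2) before spin(right) would end elsewhere — order is forced
t0: x=0 y=0 heading=down
step 1 (spin(right)): x=0 y=0 heading=left
step 2 (straight(2)): x=-2 y=0 heading=left
all 25 alternatives checked — unique.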